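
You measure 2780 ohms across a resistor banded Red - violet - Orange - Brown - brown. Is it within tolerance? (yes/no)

Red → 2 (first significant figure)
Violet → 7 (second significant figure)
Orange → 3 (third significant figure)
Brown → ×10 multiplier
Brown → ±1% tolerance
273 × 10 = 2730 Ω
Allowed range: 2702.7 Ω to 2757.3 Ω.
2780 ohms lies outside that range.

no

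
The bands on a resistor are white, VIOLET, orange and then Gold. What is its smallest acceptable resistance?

White → 9 (first significant figure)
Violet → 7 (second significant figure)
Orange → ×10^3 multiplier
Gold → ±5% tolerance
97 × 1000 = 97000 Ω
Smallest = 97000 × (1 − 5/100) = 92150 Ω.

92150 Ω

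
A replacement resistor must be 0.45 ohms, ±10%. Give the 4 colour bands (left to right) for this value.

yellow, green, silver, silver

0.45 Ω = 45 × 10^-2.
4 → yellow
5 → green
Multiplier 10^-2 → silver.
±10% tolerance → silver.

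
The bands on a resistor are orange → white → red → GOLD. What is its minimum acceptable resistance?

3705 Ω

Orange → 3 (first significant figure)
White → 9 (second significant figure)
Red → ×10^2 multiplier
Gold → ±5% tolerance
39 × 100 = 3900 Ω
Minimum = 3900 × (1 − 5/100) = 3705 Ω.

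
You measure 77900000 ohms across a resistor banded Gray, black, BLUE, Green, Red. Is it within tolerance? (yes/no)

no

Grey → 8 (first significant figure)
Black → 0 (second significant figure)
Blue → 6 (third significant figure)
Green → ×10^5 multiplier
Red → ±2% tolerance
806 × 100000 = 80600000 Ω
Allowed range: 78988000 Ω to 82212000 Ω.
77900000 ohms lies outside that range.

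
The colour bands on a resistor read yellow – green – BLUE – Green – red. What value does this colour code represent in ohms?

Yellow → 4 (first significant figure)
Green → 5 (second significant figure)
Blue → 6 (third significant figure)
Green → ×10^5 multiplier
456 × 100000 = 45600000 Ω

45600000 Ω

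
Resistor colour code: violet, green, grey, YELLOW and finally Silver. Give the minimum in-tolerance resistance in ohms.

6822000 Ω

Violet → 7 (first significant figure)
Green → 5 (second significant figure)
Grey → 8 (third significant figure)
Yellow → ×10^4 multiplier
Silver → ±10% tolerance
758 × 10000 = 7580000 Ω
Minimum = 7580000 × (1 − 10/100) = 6822000 Ω.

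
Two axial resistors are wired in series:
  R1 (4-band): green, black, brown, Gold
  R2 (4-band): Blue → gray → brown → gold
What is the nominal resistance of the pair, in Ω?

R1: green, black → 50; brown ×10 → 500 Ω.
R2: blue, grey → 68; brown ×10 → 680 Ω.
Series: 500 + 680 = 1180 Ω.

1180 Ω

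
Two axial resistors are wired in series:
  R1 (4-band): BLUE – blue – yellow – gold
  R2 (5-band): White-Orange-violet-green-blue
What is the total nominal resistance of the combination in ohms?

94360000 Ω

R1: blue, blue → 66; yellow ×10^4 → 660000 Ω.
R2: white, orange, violet → 937; green ×10^5 → 93700000 Ω.
Series: 660000 + 93700000 = 94360000 Ω.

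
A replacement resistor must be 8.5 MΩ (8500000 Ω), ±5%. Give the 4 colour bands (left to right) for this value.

grey, green, green, gold

8500000 Ω = 85 × 10^5.
8 → grey
5 → green
Multiplier 10^5 → green.
±5% tolerance → gold.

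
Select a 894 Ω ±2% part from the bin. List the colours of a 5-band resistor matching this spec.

894 Ω = 894 × 10^0.
8 → grey
9 → white
4 → yellow
Multiplier 10^0 → black.
±2% tolerance → red.

grey, white, yellow, black, red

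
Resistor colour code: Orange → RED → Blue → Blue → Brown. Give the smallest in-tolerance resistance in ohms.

Orange → 3 (first significant figure)
Red → 2 (second significant figure)
Blue → 6 (third significant figure)
Blue → ×10^6 multiplier
Brown → ±1% tolerance
326 × 1000000 = 326000000 Ω
Smallest = 326000000 × (1 − 1/100) = 322740000 Ω.

322740000 Ω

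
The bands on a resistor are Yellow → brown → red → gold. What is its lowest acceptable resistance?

Yellow → 4 (first significant figure)
Brown → 1 (second significant figure)
Red → ×10^2 multiplier
Gold → ±5% tolerance
41 × 100 = 4100 Ω
Lowest = 4100 × (1 − 5/100) = 3895 Ω.

3895 Ω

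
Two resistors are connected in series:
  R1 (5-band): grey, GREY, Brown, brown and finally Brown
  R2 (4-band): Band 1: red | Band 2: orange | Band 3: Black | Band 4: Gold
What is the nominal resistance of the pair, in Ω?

8833 Ω

R1: grey, grey, brown → 881; brown ×10 → 8810 Ω.
R2: red, orange → 23; black ×1 → 23 Ω.
Series: 8810 + 23 = 8833 Ω.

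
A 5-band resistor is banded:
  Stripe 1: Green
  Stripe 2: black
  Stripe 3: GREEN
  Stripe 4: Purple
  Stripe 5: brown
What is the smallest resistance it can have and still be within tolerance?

4999500000 Ω

Green → 5 (first significant figure)
Black → 0 (second significant figure)
Green → 5 (third significant figure)
Violet → ×10^7 multiplier
Brown → ±1% tolerance
505 × 10000000 = 5050000000 Ω
Smallest = 5050000000 × (1 − 1/100) = 4999500000 Ω.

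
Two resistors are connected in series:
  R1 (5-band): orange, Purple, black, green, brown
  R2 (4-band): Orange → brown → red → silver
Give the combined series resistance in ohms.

R1: orange, violet, black → 370; green ×10^5 → 37000000 Ω.
R2: orange, brown → 31; red ×10^2 → 3100 Ω.
Series: 37000000 + 3100 = 37003100 Ω.

37003100 Ω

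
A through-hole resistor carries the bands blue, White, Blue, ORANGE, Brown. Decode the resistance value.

696000 Ω

Blue → 6 (first significant figure)
White → 9 (second significant figure)
Blue → 6 (third significant figure)
Orange → ×10^3 multiplier
696 × 1000 = 696000 Ω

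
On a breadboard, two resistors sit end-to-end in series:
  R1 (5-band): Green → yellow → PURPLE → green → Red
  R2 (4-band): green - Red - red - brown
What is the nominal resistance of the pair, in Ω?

R1: green, yellow, violet → 547; green ×10^5 → 54700000 Ω.
R2: green, red → 52; red ×10^2 → 5200 Ω.
Series: 54700000 + 5200 = 54705200 Ω.

54705200 Ω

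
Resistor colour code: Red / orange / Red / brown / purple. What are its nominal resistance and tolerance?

Red → 2 (first significant figure)
Orange → 3 (second significant figure)
Red → 2 (third significant figure)
Brown → ×10 multiplier
Violet → ±0.1% tolerance
232 × 10 = 2320 Ω

2320 Ω ±0.1%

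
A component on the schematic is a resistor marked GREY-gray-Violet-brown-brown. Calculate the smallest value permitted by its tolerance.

Grey → 8 (first significant figure)
Grey → 8 (second significant figure)
Violet → 7 (third significant figure)
Brown → ×10 multiplier
Brown → ±1% tolerance
887 × 10 = 8870 Ω
Smallest = 8870 × (1 − 1/100) = 8781.3 Ω.

8781.3 Ω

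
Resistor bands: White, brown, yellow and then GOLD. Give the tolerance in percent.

±5%

The last band, gold, is the tolerance band.
Gold corresponds to ±5%.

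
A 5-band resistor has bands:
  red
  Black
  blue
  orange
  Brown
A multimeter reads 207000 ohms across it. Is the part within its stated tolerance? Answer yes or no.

Red → 2 (first significant figure)
Black → 0 (second significant figure)
Blue → 6 (third significant figure)
Orange → ×10^3 multiplier
Brown → ±1% tolerance
206 × 1000 = 206000 Ω
Allowed range: 203940 Ω to 208060 Ω.
207000 ohms lies inside that range.

yes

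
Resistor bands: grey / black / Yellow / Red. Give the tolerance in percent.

The last band, red, is the tolerance band.
Red corresponds to ±2%.

±2%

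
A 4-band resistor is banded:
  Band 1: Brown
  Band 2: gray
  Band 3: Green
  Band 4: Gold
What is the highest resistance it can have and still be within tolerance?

Brown → 1 (first significant figure)
Grey → 8 (second significant figure)
Green → ×10^5 multiplier
Gold → ±5% tolerance
18 × 100000 = 1800000 Ω
Highest = 1800000 × (1 + 5/100) = 1890000 Ω.

1890000 Ω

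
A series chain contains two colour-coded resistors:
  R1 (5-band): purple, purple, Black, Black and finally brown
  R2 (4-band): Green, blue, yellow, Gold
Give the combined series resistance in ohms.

R1: violet, violet, black → 770; black ×1 → 770 Ω.
R2: green, blue → 56; yellow ×10^4 → 560000 Ω.
Series: 770 + 560000 = 560770 Ω.

560770 Ω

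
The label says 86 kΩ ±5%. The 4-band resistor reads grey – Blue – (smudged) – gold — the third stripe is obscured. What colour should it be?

orange

86000 Ω = 86 × 10^3.
The third band is the multiplier, 10^3, which is orange.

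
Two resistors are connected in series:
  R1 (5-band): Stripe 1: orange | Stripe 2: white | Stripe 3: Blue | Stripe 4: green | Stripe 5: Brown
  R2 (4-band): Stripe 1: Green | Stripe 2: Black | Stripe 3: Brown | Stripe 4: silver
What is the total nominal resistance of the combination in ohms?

R1: orange, white, blue → 396; green ×10^5 → 39600000 Ω.
R2: green, black → 50; brown ×10 → 500 Ω.
Series: 39600000 + 500 = 39600500 Ω.

39600500 Ω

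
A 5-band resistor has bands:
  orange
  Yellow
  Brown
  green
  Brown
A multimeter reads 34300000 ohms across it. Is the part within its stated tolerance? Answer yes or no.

Orange → 3 (first significant figure)
Yellow → 4 (second significant figure)
Brown → 1 (third significant figure)
Green → ×10^5 multiplier
Brown → ±1% tolerance
341 × 100000 = 34100000 Ω
Allowed range: 33759000 Ω to 34441000 Ω.
34300000 ohms lies inside that range.

yes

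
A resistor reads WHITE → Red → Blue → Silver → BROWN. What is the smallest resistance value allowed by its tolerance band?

9.1674 Ω

White → 9 (first significant figure)
Red → 2 (second significant figure)
Blue → 6 (third significant figure)
Silver → ×0.01 multiplier
Brown → ±1% tolerance
926 × 0.01 = 9.26 Ω
Smallest = 9.26 × (1 − 1/100) = 9.1674 Ω.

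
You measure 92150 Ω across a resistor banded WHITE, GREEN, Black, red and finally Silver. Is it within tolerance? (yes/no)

White → 9 (first significant figure)
Green → 5 (second significant figure)
Black → 0 (third significant figure)
Red → ×10^2 multiplier
Silver → ±10% tolerance
950 × 100 = 95000 Ω
Allowed range: 85500 Ω to 104500 Ω.
92150 Ω lies inside that range.

yes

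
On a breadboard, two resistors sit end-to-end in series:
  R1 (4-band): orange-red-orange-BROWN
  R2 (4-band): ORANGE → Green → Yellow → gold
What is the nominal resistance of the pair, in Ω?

382000 Ω

R1: orange, red → 32; orange ×10^3 → 32000 Ω.
R2: orange, green → 35; yellow ×10^4 → 350000 Ω.
Series: 32000 + 350000 = 382000 Ω.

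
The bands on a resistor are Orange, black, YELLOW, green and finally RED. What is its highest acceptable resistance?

31008000 Ω

Orange → 3 (first significant figure)
Black → 0 (second significant figure)
Yellow → 4 (third significant figure)
Green → ×10^5 multiplier
Red → ±2% tolerance
304 × 100000 = 30400000 Ω
Highest = 30400000 × (1 + 2/100) = 31008000 Ω.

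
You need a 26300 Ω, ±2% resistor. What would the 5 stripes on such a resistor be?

red, blue, orange, red, red

26300 Ω = 263 × 10^2.
2 → red
6 → blue
3 → orange
Multiplier 10^2 → red.
±2% tolerance → red.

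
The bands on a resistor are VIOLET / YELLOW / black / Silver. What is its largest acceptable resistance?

81.4 Ω

Violet → 7 (first significant figure)
Yellow → 4 (second significant figure)
Black → ×1 multiplier
Silver → ±10% tolerance
74 × 1 = 74 Ω
Largest = 74 × (1 + 10/100) = 81.4 Ω.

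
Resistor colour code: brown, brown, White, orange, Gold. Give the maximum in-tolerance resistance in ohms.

124950 Ω

Brown → 1 (first significant figure)
Brown → 1 (second significant figure)
White → 9 (third significant figure)
Orange → ×10^3 multiplier
Gold → ±5% tolerance
119 × 1000 = 119000 Ω
Maximum = 119000 × (1 + 5/100) = 124950 Ω.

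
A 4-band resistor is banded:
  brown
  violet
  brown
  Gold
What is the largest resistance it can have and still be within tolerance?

Brown → 1 (first significant figure)
Violet → 7 (second significant figure)
Brown → ×10 multiplier
Gold → ±5% tolerance
17 × 10 = 170 Ω
Largest = 170 × (1 + 5/100) = 178.5 Ω.

178.5 Ω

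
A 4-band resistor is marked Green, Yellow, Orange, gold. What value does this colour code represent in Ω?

Green → 5 (first significant figure)
Yellow → 4 (second significant figure)
Orange → ×10^3 multiplier
54 × 1000 = 54000 Ω

54000 Ω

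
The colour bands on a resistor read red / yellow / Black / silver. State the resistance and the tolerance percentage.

Red → 2 (first significant figure)
Yellow → 4 (second significant figure)
Black → ×1 multiplier
Silver → ±10% tolerance
24 × 1 = 24 Ω

24 Ω ±10%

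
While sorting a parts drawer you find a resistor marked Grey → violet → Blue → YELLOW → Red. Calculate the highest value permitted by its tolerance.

8935200 Ω

Grey → 8 (first significant figure)
Violet → 7 (second significant figure)
Blue → 6 (third significant figure)
Yellow → ×10^4 multiplier
Red → ±2% tolerance
876 × 10000 = 8760000 Ω
Highest = 8760000 × (1 + 2/100) = 8935200 Ω.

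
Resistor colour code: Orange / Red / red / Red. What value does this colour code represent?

3200 Ω

Orange → 3 (first significant figure)
Red → 2 (second significant figure)
Red → ×10^2 multiplier
32 × 100 = 3200 Ω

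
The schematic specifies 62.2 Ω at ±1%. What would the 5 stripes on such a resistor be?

62.2 Ω = 622 × 10^-1.
6 → blue
2 → red
2 → red
Multiplier 10^-1 → gold.
±1% tolerance → brown.

blue, red, red, gold, brown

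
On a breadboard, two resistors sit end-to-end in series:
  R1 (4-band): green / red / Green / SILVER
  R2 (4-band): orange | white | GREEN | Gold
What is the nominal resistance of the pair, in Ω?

9100000 Ω

R1: green, red → 52; green ×10^5 → 5200000 Ω.
R2: orange, white → 39; green ×10^5 → 3900000 Ω.
Series: 5200000 + 3900000 = 9100000 Ω.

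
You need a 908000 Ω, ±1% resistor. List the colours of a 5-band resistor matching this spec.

white, black, grey, orange, brown

908000 Ω = 908 × 10^3.
9 → white
0 → black
8 → grey
Multiplier 10^3 → orange.
±1% tolerance → brown.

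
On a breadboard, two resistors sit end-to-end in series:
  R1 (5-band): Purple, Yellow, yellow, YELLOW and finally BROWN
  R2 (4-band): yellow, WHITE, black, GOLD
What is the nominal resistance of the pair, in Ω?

R1: violet, yellow, yellow → 744; yellow ×10^4 → 7440000 Ω.
R2: yellow, white → 49; black ×1 → 49 Ω.
Series: 7440000 + 49 = 7440049 Ω.

7440049 Ω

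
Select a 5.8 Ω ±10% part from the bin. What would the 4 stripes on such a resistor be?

5.8 Ω = 58 × 10^-1.
5 → green
8 → grey
Multiplier 10^-1 → gold.
±10% tolerance → silver.

green, grey, gold, silver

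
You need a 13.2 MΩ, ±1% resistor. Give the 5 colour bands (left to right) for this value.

brown, orange, red, green, brown

13200000 Ω = 132 × 10^5.
1 → brown
3 → orange
2 → red
Multiplier 10^5 → green.
±1% tolerance → brown.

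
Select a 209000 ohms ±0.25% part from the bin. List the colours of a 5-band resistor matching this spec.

red, black, white, orange, blue

209000 Ω = 209 × 10^3.
2 → red
0 → black
9 → white
Multiplier 10^3 → orange.
±0.25% tolerance → blue.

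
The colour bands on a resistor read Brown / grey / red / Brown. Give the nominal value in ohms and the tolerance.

Brown → 1 (first significant figure)
Grey → 8 (second significant figure)
Red → ×10^2 multiplier
Brown → ±1% tolerance
18 × 100 = 1800 Ω

1800 Ω ±1%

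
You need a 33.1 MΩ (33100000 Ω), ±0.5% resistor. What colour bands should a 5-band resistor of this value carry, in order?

orange, orange, brown, green, green

33100000 Ω = 331 × 10^5.
3 → orange
3 → orange
1 → brown
Multiplier 10^5 → green.
±0.5% tolerance → green.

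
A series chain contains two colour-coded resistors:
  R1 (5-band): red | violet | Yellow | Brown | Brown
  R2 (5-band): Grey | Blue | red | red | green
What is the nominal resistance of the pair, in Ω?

R1: red, violet, yellow → 274; brown ×10 → 2740 Ω.
R2: grey, blue, red → 862; red ×10^2 → 86200 Ω.
Series: 2740 + 86200 = 88940 Ω.

88940 Ω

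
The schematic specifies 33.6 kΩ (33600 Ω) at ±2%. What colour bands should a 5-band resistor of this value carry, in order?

33600 Ω = 336 × 10^2.
3 → orange
3 → orange
6 → blue
Multiplier 10^2 → red.
±2% tolerance → red.

orange, orange, blue, red, red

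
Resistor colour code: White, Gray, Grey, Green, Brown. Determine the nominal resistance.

White → 9 (first significant figure)
Grey → 8 (second significant figure)
Grey → 8 (third significant figure)
Green → ×10^5 multiplier
988 × 100000 = 98800000 Ω

98800000 Ω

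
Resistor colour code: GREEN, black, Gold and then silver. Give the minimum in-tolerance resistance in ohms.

Green → 5 (first significant figure)
Black → 0 (second significant figure)
Gold → ×0.1 multiplier
Silver → ±10% tolerance
50 × 0.1 = 5 Ω
Minimum = 5 × (1 − 10/100) = 4.5 Ω.

4.5 Ω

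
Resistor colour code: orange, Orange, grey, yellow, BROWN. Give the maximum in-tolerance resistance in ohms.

Orange → 3 (first significant figure)
Orange → 3 (second significant figure)
Grey → 8 (third significant figure)
Yellow → ×10^4 multiplier
Brown → ±1% tolerance
338 × 10000 = 3380000 Ω
Maximum = 3380000 × (1 + 1/100) = 3413800 Ω.

3413800 Ω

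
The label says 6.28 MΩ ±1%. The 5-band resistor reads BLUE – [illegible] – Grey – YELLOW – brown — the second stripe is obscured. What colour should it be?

red

6280000 Ω = 628 × 10^4.
The second band gives digit 2 of the significand, and 2 is red.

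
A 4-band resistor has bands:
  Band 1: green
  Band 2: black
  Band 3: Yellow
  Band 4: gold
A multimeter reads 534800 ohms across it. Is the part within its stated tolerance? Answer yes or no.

Green → 5 (first significant figure)
Black → 0 (second significant figure)
Yellow → ×10^4 multiplier
Gold → ±5% tolerance
50 × 10000 = 500000 Ω
Allowed range: 475000 Ω to 525000 Ω.
534800 ohms lies outside that range.

no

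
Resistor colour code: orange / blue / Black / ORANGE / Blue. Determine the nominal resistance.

360000 Ω

Orange → 3 (first significant figure)
Blue → 6 (second significant figure)
Black → 0 (third significant figure)
Orange → ×10^3 multiplier
360 × 1000 = 360000 Ω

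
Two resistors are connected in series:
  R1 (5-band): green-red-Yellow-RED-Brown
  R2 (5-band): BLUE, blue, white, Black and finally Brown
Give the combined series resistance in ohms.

R1: green, red, yellow → 524; red ×10^2 → 52400 Ω.
R2: blue, blue, white → 669; black ×1 → 669 Ω.
Series: 52400 + 669 = 53069 Ω.

53069 Ω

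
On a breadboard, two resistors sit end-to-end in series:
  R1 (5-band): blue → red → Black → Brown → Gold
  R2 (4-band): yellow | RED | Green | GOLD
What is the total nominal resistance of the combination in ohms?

4206200 Ω

R1: blue, red, black → 620; brown ×10 → 6200 Ω.
R2: yellow, red → 42; green ×10^5 → 4200000 Ω.
Series: 6200 + 4200000 = 4206200 Ω.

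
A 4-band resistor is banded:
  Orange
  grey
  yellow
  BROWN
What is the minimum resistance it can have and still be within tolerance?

Orange → 3 (first significant figure)
Grey → 8 (second significant figure)
Yellow → ×10^4 multiplier
Brown → ±1% tolerance
38 × 10000 = 380000 Ω
Minimum = 380000 × (1 − 1/100) = 376200 Ω.

376200 Ω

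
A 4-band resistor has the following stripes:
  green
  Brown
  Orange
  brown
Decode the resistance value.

Green → 5 (first significant figure)
Brown → 1 (second significant figure)
Orange → ×10^3 multiplier
51 × 1000 = 51000 Ω

51000 Ω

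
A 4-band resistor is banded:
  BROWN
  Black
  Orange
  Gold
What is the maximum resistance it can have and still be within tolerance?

Brown → 1 (first significant figure)
Black → 0 (second significant figure)
Orange → ×10^3 multiplier
Gold → ±5% tolerance
10 × 1000 = 10000 Ω
Maximum = 10000 × (1 + 5/100) = 10500 Ω.

10500 Ω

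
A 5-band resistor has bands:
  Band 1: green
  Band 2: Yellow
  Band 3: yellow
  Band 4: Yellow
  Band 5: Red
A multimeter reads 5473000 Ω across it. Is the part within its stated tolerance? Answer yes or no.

yes

Green → 5 (first significant figure)
Yellow → 4 (second significant figure)
Yellow → 4 (third significant figure)
Yellow → ×10^4 multiplier
Red → ±2% tolerance
544 × 10000 = 5440000 Ω
Allowed range: 5331200 Ω to 5548800 Ω.
5473000 Ω lies inside that range.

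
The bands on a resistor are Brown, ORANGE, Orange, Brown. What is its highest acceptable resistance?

Brown → 1 (first significant figure)
Orange → 3 (second significant figure)
Orange → ×10^3 multiplier
Brown → ±1% tolerance
13 × 1000 = 13000 Ω
Highest = 13000 × (1 + 1/100) = 13130 Ω.

13130 Ω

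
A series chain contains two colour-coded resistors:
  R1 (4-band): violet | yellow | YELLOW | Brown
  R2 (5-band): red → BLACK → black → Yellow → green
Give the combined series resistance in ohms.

2740000 Ω

R1: violet, yellow → 74; yellow ×10^4 → 740000 Ω.
R2: red, black, black → 200; yellow ×10^4 → 2000000 Ω.
Series: 740000 + 2000000 = 2740000 Ω.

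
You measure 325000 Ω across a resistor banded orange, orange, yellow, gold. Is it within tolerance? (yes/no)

yes

Orange → 3 (first significant figure)
Orange → 3 (second significant figure)
Yellow → ×10^4 multiplier
Gold → ±5% tolerance
33 × 10000 = 330000 Ω
Allowed range: 313500 Ω to 346500 Ω.
325000 Ω lies inside that range.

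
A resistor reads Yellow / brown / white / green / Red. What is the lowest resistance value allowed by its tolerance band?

Yellow → 4 (first significant figure)
Brown → 1 (second significant figure)
White → 9 (third significant figure)
Green → ×10^5 multiplier
Red → ±2% tolerance
419 × 100000 = 41900000 Ω
Lowest = 41900000 × (1 − 2/100) = 41062000 Ω.

41062000 Ω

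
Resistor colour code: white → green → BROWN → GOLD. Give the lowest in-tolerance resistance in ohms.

White → 9 (first significant figure)
Green → 5 (second significant figure)
Brown → ×10 multiplier
Gold → ±5% tolerance
95 × 10 = 950 Ω
Lowest = 950 × (1 − 5/100) = 902.5 Ω.

902.5 Ω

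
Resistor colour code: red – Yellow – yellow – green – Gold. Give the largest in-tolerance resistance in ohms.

25620000 Ω

Red → 2 (first significant figure)
Yellow → 4 (second significant figure)
Yellow → 4 (third significant figure)
Green → ×10^5 multiplier
Gold → ±5% tolerance
244 × 100000 = 24400000 Ω
Largest = 24400000 × (1 + 5/100) = 25620000 Ω.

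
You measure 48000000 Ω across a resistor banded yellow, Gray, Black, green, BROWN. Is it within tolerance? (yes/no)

yes

Yellow → 4 (first significant figure)
Grey → 8 (second significant figure)
Black → 0 (third significant figure)
Green → ×10^5 multiplier
Brown → ±1% tolerance
480 × 100000 = 48000000 Ω
Allowed range: 47520000 Ω to 48480000 Ω.
48000000 Ω lies inside that range.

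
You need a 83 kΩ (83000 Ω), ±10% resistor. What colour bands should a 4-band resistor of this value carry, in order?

grey, orange, orange, silver

83000 Ω = 83 × 10^3.
8 → grey
3 → orange
Multiplier 10^3 → orange.
±10% tolerance → silver.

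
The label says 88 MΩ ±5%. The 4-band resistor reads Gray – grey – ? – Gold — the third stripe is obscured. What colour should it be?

blue

88000000 Ω = 88 × 10^6.
The third band is the multiplier, 10^6, which is blue.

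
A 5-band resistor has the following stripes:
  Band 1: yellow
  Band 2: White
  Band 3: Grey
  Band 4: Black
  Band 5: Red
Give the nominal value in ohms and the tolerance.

498 Ω ±2%

Yellow → 4 (first significant figure)
White → 9 (second significant figure)
Grey → 8 (third significant figure)
Black → ×1 multiplier
Red → ±2% tolerance
498 × 1 = 498 Ω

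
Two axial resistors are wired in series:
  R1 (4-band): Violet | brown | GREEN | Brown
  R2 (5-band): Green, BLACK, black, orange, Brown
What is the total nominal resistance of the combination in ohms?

7600000 Ω

R1: violet, brown → 71; green ×10^5 → 7100000 Ω.
R2: green, black, black → 500; orange ×10^3 → 500000 Ω.
Series: 7100000 + 500000 = 7600000 Ω.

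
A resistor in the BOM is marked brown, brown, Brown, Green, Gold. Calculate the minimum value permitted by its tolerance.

10545000 Ω

Brown → 1 (first significant figure)
Brown → 1 (second significant figure)
Brown → 1 (third significant figure)
Green → ×10^5 multiplier
Gold → ±5% tolerance
111 × 100000 = 11100000 Ω
Minimum = 11100000 × (1 − 5/100) = 10545000 Ω.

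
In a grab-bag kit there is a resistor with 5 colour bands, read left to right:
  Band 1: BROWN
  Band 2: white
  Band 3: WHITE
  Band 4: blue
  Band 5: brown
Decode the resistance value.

199000000 Ω

Brown → 1 (first significant figure)
White → 9 (second significant figure)
White → 9 (third significant figure)
Blue → ×10^6 multiplier
199 × 1000000 = 199000000 Ω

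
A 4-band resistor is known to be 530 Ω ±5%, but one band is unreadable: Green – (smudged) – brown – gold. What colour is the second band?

orange

530 Ω = 53 × 10^1.
The second band gives digit 3 of the significand, and 3 is orange.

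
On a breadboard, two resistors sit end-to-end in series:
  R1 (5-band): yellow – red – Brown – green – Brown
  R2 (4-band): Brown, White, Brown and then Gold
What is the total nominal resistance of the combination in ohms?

42100190 Ω

R1: yellow, red, brown → 421; green ×10^5 → 42100000 Ω.
R2: brown, white → 19; brown ×10 → 190 Ω.
Series: 42100000 + 190 = 42100190 Ω.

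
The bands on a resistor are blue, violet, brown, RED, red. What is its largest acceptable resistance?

68442 Ω

Blue → 6 (first significant figure)
Violet → 7 (second significant figure)
Brown → 1 (third significant figure)
Red → ×10^2 multiplier
Red → ±2% tolerance
671 × 100 = 67100 Ω
Largest = 67100 × (1 + 2/100) = 68442 Ω.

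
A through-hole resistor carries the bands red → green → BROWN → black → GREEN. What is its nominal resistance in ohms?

Red → 2 (first significant figure)
Green → 5 (second significant figure)
Brown → 1 (third significant figure)
Black → ×1 multiplier
251 × 1 = 251 Ω

251 Ω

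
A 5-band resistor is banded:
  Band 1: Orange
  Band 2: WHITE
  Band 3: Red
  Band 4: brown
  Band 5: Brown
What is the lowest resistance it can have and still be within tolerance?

3880.8 Ω

Orange → 3 (first significant figure)
White → 9 (second significant figure)
Red → 2 (third significant figure)
Brown → ×10 multiplier
Brown → ±1% tolerance
392 × 10 = 3920 Ω
Lowest = 3920 × (1 − 1/100) = 3880.8 Ω.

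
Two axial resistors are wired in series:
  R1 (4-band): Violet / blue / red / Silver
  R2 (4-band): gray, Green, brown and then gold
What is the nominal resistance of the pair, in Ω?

R1: violet, blue → 76; red ×10^2 → 7600 Ω.
R2: grey, green → 85; brown ×10 → 850 Ω.
Series: 7600 + 850 = 8450 Ω.

8450 Ω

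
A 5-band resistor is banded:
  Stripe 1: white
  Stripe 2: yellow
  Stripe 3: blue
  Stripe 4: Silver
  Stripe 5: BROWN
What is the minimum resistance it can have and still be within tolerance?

White → 9 (first significant figure)
Yellow → 4 (second significant figure)
Blue → 6 (third significant figure)
Silver → ×0.01 multiplier
Brown → ±1% tolerance
946 × 0.01 = 9.46 Ω
Minimum = 9.46 × (1 − 1/100) = 9.3654 Ω.

9.3654 Ω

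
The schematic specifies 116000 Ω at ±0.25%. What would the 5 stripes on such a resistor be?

116000 Ω = 116 × 10^3.
1 → brown
1 → brown
6 → blue
Multiplier 10^3 → orange.
±0.25% tolerance → blue.

brown, brown, blue, orange, blue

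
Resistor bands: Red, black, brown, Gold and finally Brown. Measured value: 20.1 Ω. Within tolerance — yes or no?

yes

Red → 2 (first significant figure)
Black → 0 (second significant figure)
Brown → 1 (third significant figure)
Gold → ×0.1 multiplier
Brown → ±1% tolerance
201 × 0.1 = 20.1 Ω
Allowed range: 19.899 Ω to 20.301 Ω.
20.1 Ω lies inside that range.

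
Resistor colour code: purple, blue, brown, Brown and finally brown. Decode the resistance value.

7610 Ω

Violet → 7 (first significant figure)
Blue → 6 (second significant figure)
Brown → 1 (third significant figure)
Brown → ×10 multiplier
761 × 10 = 7610 Ω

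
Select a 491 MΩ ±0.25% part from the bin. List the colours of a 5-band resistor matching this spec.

491000000 Ω = 491 × 10^6.
4 → yellow
9 → white
1 → brown
Multiplier 10^6 → blue.
±0.25% tolerance → blue.

yellow, white, brown, blue, blue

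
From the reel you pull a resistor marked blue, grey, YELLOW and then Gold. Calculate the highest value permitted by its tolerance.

Blue → 6 (first significant figure)
Grey → 8 (second significant figure)
Yellow → ×10^4 multiplier
Gold → ±5% tolerance
68 × 10000 = 680000 Ω
Highest = 680000 × (1 + 5/100) = 714000 Ω.

714000 Ω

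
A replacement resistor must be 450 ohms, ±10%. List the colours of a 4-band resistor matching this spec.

yellow, green, brown, silver

450 Ω = 45 × 10^1.
4 → yellow
5 → green
Multiplier 10^1 → brown.
±10% tolerance → silver.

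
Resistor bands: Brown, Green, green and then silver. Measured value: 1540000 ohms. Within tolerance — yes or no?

yes

Brown → 1 (first significant figure)
Green → 5 (second significant figure)
Green → ×10^5 multiplier
Silver → ±10% tolerance
15 × 100000 = 1500000 Ω
Allowed range: 1350000 Ω to 1650000 Ω.
1540000 ohms lies inside that range.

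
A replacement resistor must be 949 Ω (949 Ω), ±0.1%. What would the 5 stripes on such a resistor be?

white, yellow, white, black, violet

949 Ω = 949 × 10^0.
9 → white
4 → yellow
9 → white
Multiplier 10^0 → black.
±0.1% tolerance → violet.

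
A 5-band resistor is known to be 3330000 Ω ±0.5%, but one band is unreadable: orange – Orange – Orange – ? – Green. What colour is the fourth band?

yellow

3330000 Ω = 333 × 10^4.
The fourth band is the multiplier, 10^4, which is yellow.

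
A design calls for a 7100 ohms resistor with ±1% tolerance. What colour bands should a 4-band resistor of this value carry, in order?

7100 Ω = 71 × 10^2.
7 → violet
1 → brown
Multiplier 10^2 → red.
±1% tolerance → brown.

violet, brown, red, brown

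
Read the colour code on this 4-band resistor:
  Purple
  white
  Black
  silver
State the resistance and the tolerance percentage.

79 Ω ±10%

Violet → 7 (first significant figure)
White → 9 (second significant figure)
Black → ×1 multiplier
Silver → ±10% tolerance
79 × 1 = 79 Ω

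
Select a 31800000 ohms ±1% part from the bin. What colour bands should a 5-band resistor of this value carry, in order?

31800000 Ω = 318 × 10^5.
3 → orange
1 → brown
8 → grey
Multiplier 10^5 → green.
±1% tolerance → brown.

orange, brown, grey, green, brown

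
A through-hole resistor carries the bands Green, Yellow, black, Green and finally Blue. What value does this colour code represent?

54000000 Ω

Green → 5 (first significant figure)
Yellow → 4 (second significant figure)
Black → 0 (third significant figure)
Green → ×10^5 multiplier
540 × 100000 = 54000000 Ω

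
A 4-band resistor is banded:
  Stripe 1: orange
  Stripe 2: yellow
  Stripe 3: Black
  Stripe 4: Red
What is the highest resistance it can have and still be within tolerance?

34.68 Ω

Orange → 3 (first significant figure)
Yellow → 4 (second significant figure)
Black → ×1 multiplier
Red → ±2% tolerance
34 × 1 = 34 Ω
Highest = 34 × (1 + 2/100) = 34.68 Ω.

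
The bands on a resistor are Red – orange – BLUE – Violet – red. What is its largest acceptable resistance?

2407200000 Ω

Red → 2 (first significant figure)
Orange → 3 (second significant figure)
Blue → 6 (third significant figure)
Violet → ×10^7 multiplier
Red → ±2% tolerance
236 × 10000000 = 2360000000 Ω
Largest = 2360000000 × (1 + 2/100) = 2407200000 Ω.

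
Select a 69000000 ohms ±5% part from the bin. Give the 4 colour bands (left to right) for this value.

blue, white, blue, gold

69000000 Ω = 69 × 10^6.
6 → blue
9 → white
Multiplier 10^6 → blue.
±5% tolerance → gold.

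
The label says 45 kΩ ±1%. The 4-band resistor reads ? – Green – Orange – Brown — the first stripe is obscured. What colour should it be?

yellow

45000 Ω = 45 × 10^3.
The first band gives digit 4 of the significand, and 4 is yellow.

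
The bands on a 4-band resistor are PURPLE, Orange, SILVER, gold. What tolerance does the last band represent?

The last band, gold, is the tolerance band.
Gold corresponds to ±5%.

±5%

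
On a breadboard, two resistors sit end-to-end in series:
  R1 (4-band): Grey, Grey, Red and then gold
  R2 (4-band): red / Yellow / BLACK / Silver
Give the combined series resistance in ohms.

8824 Ω

R1: grey, grey → 88; red ×10^2 → 8800 Ω.
R2: red, yellow → 24; black ×1 → 24 Ω.
Series: 8800 + 24 = 8824 Ω.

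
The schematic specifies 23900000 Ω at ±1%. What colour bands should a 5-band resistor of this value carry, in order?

red, orange, white, green, brown

23900000 Ω = 239 × 10^5.
2 → red
3 → orange
9 → white
Multiplier 10^5 → green.
±1% tolerance → brown.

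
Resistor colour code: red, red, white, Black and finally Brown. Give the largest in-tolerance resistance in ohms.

231.29 Ω

Red → 2 (first significant figure)
Red → 2 (second significant figure)
White → 9 (third significant figure)
Black → ×1 multiplier
Brown → ±1% tolerance
229 × 1 = 229 Ω
Largest = 229 × (1 + 1/100) = 231.29 Ω.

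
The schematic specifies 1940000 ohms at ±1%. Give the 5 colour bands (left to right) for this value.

1940000 Ω = 194 × 10^4.
1 → brown
9 → white
4 → yellow
Multiplier 10^4 → yellow.
±1% tolerance → brown.

brown, white, yellow, yellow, brown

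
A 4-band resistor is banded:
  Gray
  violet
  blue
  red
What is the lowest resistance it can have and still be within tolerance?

Grey → 8 (first significant figure)
Violet → 7 (second significant figure)
Blue → ×10^6 multiplier
Red → ±2% tolerance
87 × 1000000 = 87000000 Ω
Lowest = 87000000 × (1 − 2/100) = 85260000 Ω.

85260000 Ω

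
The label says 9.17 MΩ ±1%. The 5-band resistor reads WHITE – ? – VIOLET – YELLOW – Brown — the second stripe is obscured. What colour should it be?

9170000 Ω = 917 × 10^4.
The second band gives digit 1 of the significand, and 1 is brown.

brown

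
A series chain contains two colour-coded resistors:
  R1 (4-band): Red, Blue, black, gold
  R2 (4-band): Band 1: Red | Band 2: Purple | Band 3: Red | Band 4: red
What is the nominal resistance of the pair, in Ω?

2726 Ω

R1: red, blue → 26; black ×1 → 26 Ω.
R2: red, violet → 27; red ×10^2 → 2700 Ω.
Series: 26 + 2700 = 2726 Ω.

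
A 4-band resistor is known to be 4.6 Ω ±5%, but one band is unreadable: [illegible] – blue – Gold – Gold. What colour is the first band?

yellow

4.6 Ω = 46 × 10^-1.
The first band gives digit 4 of the significand, and 4 is yellow.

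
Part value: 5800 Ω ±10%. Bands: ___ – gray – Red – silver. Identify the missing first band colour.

green

5800 Ω = 58 × 10^2.
The first band gives digit 5 of the significand, and 5 is green.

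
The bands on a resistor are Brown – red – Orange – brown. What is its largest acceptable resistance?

12120 Ω

Brown → 1 (first significant figure)
Red → 2 (second significant figure)
Orange → ×10^3 multiplier
Brown → ±1% tolerance
12 × 1000 = 12000 Ω
Largest = 12000 × (1 + 1/100) = 12120 Ω.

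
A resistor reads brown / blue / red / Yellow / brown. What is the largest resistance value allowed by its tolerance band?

1636200 Ω

Brown → 1 (first significant figure)
Blue → 6 (second significant figure)
Red → 2 (third significant figure)
Yellow → ×10^4 multiplier
Brown → ±1% tolerance
162 × 10000 = 1620000 Ω
Largest = 1620000 × (1 + 1/100) = 1636200 Ω.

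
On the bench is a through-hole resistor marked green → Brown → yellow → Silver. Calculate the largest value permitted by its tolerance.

Green → 5 (first significant figure)
Brown → 1 (second significant figure)
Yellow → ×10^4 multiplier
Silver → ±10% tolerance
51 × 10000 = 510000 Ω
Largest = 510000 × (1 + 10/100) = 561000 Ω.

561000 Ω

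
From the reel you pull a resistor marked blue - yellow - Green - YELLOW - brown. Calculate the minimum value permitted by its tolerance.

Blue → 6 (first significant figure)
Yellow → 4 (second significant figure)
Green → 5 (third significant figure)
Yellow → ×10^4 multiplier
Brown → ±1% tolerance
645 × 10000 = 6450000 Ω
Minimum = 6450000 × (1 − 1/100) = 6385500 Ω.

6385500 Ω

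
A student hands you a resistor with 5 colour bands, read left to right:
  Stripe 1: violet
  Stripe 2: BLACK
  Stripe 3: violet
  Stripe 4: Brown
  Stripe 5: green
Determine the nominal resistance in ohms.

Violet → 7 (first significant figure)
Black → 0 (second significant figure)
Violet → 7 (third significant figure)
Brown → ×10 multiplier
707 × 10 = 7070 Ω

7070 Ω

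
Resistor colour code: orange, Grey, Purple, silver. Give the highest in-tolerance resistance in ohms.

Orange → 3 (first significant figure)
Grey → 8 (second significant figure)
Violet → ×10^7 multiplier
Silver → ±10% tolerance
38 × 10000000 = 380000000 Ω
Highest = 380000000 × (1 + 10/100) = 418000000 Ω.

418000000 Ω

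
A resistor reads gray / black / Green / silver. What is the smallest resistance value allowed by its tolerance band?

7200000 Ω

Grey → 8 (first significant figure)
Black → 0 (second significant figure)
Green → ×10^5 multiplier
Silver → ±10% tolerance
80 × 100000 = 8000000 Ω
Smallest = 8000000 × (1 − 10/100) = 7200000 Ω.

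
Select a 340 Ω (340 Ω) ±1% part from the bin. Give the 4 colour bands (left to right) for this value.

340 Ω = 34 × 10^1.
3 → orange
4 → yellow
Multiplier 10^1 → brown.
±1% tolerance → brown.

orange, yellow, brown, brown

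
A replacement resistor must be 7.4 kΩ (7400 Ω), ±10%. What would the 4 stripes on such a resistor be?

violet, yellow, red, silver

7400 Ω = 74 × 10^2.
7 → violet
4 → yellow
Multiplier 10^2 → red.
±10% tolerance → silver.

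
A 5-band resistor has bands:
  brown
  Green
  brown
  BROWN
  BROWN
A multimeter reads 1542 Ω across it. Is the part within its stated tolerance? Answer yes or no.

no

Brown → 1 (first significant figure)
Green → 5 (second significant figure)
Brown → 1 (third significant figure)
Brown → ×10 multiplier
Brown → ±1% tolerance
151 × 10 = 1510 Ω
Allowed range: 1494.9 Ω to 1525.1 Ω.
1542 Ω lies outside that range.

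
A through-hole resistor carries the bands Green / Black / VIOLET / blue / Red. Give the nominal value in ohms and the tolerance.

507000000 Ω ±2%

Green → 5 (first significant figure)
Black → 0 (second significant figure)
Violet → 7 (third significant figure)
Blue → ×10^6 multiplier
Red → ±2% tolerance
507 × 1000000 = 507000000 Ω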